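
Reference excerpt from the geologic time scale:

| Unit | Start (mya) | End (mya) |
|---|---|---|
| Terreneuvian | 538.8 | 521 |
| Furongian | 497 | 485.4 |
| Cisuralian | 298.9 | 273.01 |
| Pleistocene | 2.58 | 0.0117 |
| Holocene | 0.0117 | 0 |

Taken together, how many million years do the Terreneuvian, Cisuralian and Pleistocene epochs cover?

Duration is start − end for each: (538.8 − 521) + (298.9 − 273.01) + (2.58 − 0.0117).
That is 17.8 + 25.89 + 2.5683, which totals 46.2583 million years.

46.2583 million years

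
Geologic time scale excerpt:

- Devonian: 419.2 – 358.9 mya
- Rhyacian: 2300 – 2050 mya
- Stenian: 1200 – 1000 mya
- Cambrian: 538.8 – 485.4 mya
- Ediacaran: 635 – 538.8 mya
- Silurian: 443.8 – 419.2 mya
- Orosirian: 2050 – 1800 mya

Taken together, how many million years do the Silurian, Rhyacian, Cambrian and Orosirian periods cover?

Each duration: Silurian = 24.6; Rhyacian = 250; Cambrian = 53.4; Orosirian = 250.
Sum: 24.6 + 250 + 53.4 + 250 = 578 Myr.

578 million years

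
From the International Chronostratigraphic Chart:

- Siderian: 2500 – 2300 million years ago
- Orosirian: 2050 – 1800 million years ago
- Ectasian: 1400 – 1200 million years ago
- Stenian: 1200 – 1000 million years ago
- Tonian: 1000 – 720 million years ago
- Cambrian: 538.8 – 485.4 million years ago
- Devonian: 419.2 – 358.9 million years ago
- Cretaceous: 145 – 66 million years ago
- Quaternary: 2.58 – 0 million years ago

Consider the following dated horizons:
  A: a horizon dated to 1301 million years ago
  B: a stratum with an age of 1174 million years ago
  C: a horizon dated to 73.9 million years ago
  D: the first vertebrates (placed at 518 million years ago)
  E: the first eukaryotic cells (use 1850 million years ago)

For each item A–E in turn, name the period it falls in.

Match each age against the start–end ranges in the excerpt: A = 1301 Ma → Ectasian (1400–1200); B = 1174 Ma → Stenian (1200–1000); C = 73.9 Ma → Cretaceous (145–66); D = 518 Ma → Cambrian (538.8–485.4); E = 1850 Ma → Orosirian (2050–1800).

A — Ectasian; B — Stenian; C — Cretaceous; D — Cambrian; E — Orosirian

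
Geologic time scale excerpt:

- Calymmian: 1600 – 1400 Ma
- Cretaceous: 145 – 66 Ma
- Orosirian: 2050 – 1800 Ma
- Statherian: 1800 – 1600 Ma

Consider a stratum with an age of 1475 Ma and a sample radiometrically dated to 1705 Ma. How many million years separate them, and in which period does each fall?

230 million years apart; the first in the Calymmian, the second in the Statherian

Elapsed time: 1705 − 1475 = 230 Myr.
1475 Ma lies within 1600–1400 Ma: Calymmian.
1705 Ma lies within 1800–1600 Ma: Statherian.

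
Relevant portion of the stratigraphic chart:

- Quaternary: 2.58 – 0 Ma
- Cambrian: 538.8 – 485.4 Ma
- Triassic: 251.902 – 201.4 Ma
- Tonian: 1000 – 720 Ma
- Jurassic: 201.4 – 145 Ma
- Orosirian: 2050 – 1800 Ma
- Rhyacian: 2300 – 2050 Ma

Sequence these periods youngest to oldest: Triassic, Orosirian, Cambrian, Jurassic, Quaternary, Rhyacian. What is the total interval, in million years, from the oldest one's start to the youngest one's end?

Quaternary, Jurassic, Triassic, Cambrian, Orosirian, Rhyacian; total span 2300 Myr

From the excerpt: Triassic 251.902–201.4; Orosirian 2050–1800; Cambrian 538.8–485.4; Jurassic 201.4–145; Quaternary 2.58–0; Rhyacian 2300–2050 (Ma).
Larger Ma is earlier, so the oldest is Rhyacian and the youngest is Quaternary; youngest to oldest: Quaternary, Jurassic, Triassic, Cambrian, Orosirian, Rhyacian.
Oldest start 2300 minus youngest end 0 gives 2300 Myr overall.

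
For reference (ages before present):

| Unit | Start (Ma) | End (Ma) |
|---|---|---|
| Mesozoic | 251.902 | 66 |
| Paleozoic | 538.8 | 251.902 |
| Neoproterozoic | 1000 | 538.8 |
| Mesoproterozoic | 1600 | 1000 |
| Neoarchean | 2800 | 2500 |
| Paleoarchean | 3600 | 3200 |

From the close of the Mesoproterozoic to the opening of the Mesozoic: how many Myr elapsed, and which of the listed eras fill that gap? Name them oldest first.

The Mesoproterozoic closes at 1000 Ma and the Mesozoic opens at 251.902 Ma, so the interval is 1000 − 251.902 = 748.098 Myr.
An era fits inside if it starts at or after 1000 Ma and ends at or before 251.902 Ma; oldest first that gives Neoproterozoic, Paleozoic.

748.098 million years; Neoproterozoic, Paleozoic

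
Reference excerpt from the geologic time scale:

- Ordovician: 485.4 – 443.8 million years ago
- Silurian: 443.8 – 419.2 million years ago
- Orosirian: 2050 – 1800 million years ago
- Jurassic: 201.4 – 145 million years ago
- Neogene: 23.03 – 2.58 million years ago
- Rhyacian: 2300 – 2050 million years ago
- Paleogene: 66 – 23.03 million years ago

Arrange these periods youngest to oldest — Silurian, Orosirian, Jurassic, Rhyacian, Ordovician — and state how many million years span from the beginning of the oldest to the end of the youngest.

Jurassic → Silurian → Ordovician → Orosirian → Rhyacian; total span 2155 Myr

From the excerpt: Silurian 443.8–419.2; Orosirian 2050–1800; Jurassic 201.4–145; Rhyacian 2300–2050; Ordovician 485.4–443.8 (Ma).
Larger Ma is earlier, so the oldest is Rhyacian and the youngest is Jurassic; youngest to oldest: Jurassic, Silurian, Ordovician, Orosirian, Rhyacian.
Oldest start 2300 minus youngest end 145 gives 2155 Myr overall.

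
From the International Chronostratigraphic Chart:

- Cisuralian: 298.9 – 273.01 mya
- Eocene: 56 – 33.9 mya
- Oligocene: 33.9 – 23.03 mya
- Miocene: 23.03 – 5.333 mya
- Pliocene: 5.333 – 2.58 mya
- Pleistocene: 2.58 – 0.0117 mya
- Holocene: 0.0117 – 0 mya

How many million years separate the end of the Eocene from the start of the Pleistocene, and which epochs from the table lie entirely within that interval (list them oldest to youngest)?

31.32 million years; Oligocene, Miocene, Pliocene

End of Eocene = 33.9 Ma; start of Pleistocene = 2.58 Ma.
Gap = 33.9 − 2.58 = 31.32 Myr.
Epochs wholly inside 33.9–2.58 Ma: Oligocene (33.9–23.03), Miocene (23.03–5.333), Pliocene (5.333–2.58).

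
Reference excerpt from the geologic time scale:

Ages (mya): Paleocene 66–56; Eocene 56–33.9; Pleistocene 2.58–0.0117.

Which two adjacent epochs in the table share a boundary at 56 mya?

Paleocene and Eocene

The Paleocene ends at 56 mya and the Eocene begins at 56 mya, so they share that boundary.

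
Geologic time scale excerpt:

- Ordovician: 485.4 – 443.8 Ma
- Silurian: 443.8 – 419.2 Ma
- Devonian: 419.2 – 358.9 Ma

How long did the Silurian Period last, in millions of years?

24.6 million years

443.8 − 419.2 = 24.6 million years.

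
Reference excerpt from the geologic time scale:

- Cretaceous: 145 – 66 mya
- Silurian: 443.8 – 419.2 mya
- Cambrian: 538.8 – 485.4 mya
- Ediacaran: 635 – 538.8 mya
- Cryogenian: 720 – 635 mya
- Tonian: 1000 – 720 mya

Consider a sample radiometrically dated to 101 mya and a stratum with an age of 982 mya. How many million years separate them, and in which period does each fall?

881 million years apart; the first in the Cretaceous, the second in the Tonian

Elapsed time: 982 − 101 = 881 Myr.
101 Ma lies within 145–66 Ma: Cretaceous.
982 Ma lies within 1000–720 Ma: Tonian.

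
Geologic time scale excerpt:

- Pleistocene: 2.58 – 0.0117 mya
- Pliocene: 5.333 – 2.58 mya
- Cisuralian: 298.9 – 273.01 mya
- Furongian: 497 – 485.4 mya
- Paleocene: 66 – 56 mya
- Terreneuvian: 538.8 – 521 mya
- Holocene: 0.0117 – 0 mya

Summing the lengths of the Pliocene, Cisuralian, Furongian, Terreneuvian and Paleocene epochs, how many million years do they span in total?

Duration is start − end for each: (5.333 − 2.58) + (298.9 − 273.01) + (497 − 485.4) + (538.8 − 521) + (66 − 56).
That is 2.753 + 25.89 + 11.6 + 17.8 + 10, which totals 68.043 million years.

68.043 million years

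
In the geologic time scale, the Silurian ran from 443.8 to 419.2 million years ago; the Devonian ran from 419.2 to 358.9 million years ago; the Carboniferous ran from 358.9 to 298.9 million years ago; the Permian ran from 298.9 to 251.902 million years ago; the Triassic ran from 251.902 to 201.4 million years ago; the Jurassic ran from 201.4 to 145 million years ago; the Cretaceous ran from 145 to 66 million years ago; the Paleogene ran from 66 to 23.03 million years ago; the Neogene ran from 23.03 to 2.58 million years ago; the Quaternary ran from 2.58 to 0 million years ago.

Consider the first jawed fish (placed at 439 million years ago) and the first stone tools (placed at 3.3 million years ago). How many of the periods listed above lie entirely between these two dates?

The older date is 439 Ma and the younger is 3.3 Ma.
Periods with start < 439 and end > 3.3 Ma: Devonian (419.2–358.9), Carboniferous (358.9–298.9), Permian (298.9–251.902), Triassic (251.902–201.4), Jurassic (201.4–145), Cretaceous (145–66), Paleogene (66–23.03).
That is 7 complete periods.

7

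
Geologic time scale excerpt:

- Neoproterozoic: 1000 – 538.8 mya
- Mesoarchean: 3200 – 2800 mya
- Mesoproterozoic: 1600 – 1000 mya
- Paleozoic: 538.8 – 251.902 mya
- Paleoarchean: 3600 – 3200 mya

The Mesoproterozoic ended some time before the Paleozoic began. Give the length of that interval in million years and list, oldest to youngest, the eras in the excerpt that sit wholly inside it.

The Mesoproterozoic closes at 1000 Ma and the Paleozoic opens at 538.8 Ma, so the interval is 1000 − 538.8 = 461.2 Myr.
An era fits inside if it starts at or after 1000 Ma and ends at or before 538.8 Ma; oldest first that gives Neoproterozoic.

461.2 million years; Neoproterozoic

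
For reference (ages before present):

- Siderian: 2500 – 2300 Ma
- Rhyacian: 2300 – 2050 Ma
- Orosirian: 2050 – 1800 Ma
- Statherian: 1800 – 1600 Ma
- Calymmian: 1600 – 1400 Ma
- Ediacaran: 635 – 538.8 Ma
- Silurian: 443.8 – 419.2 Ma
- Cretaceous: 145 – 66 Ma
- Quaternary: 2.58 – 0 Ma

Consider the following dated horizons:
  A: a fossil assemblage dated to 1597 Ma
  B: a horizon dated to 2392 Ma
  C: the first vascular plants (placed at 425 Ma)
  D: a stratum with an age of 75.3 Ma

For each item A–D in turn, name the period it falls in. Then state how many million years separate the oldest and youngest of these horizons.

A — Calymmian; B — Siderian; C — Silurian; D — Cretaceous; span 2316.7 million years

A: 1597 Ma lies in 1600–1400 Ma, so Calymmian.
B: 2392 Ma lies in 2500–2300 Ma, so Siderian.
C: 425 Ma lies in 443.8–419.2 Ma, so Silurian.
D: 75.3 Ma lies in 145–66 Ma, so Cretaceous.
Oldest = 2392 Ma, youngest = 75.3 Ma → span 2316.7 Myr.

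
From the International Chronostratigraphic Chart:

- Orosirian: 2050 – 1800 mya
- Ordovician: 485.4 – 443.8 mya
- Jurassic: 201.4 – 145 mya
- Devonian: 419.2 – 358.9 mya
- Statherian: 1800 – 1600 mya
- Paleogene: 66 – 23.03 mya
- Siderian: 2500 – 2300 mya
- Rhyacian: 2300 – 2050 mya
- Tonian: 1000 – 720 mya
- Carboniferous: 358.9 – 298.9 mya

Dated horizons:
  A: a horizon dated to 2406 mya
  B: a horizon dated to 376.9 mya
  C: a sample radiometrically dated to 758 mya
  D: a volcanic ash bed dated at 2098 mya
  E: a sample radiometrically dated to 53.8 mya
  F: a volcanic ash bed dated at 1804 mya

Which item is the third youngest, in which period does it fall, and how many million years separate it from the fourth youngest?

C, in the Tonian; 1046 million years to F

Smaller Ma means younger, so youngest first: E 53.8 < B 376.9 < C 758 < F 1804 < D 2098 < A 2406.
Counting 3 along gives C (758 Ma); the excerpt puts that inside the Tonian, 1000–720 Ma.
Next in line is F (1804 Ma), and 1804 − 758 = 1046 Myr.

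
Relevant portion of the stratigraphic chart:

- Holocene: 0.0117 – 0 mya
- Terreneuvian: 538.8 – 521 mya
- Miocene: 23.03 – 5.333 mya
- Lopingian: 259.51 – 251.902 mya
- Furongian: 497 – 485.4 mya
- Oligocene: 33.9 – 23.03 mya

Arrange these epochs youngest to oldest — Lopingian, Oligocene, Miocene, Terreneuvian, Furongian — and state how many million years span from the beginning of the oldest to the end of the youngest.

Start ages (Ma): Terreneuvian 538.8, Furongian 497, Lopingian 259.51, Oligocene 33.9, Miocene 23.03.
Ordered youngest to oldest: Miocene, Oligocene, Lopingian, Furongian, Terreneuvian.
Span = 538.8 − 5.333 = 533.467 Myr.

Miocene, Oligocene, Lopingian, Furongian, Terreneuvian; total span 533.467 Myr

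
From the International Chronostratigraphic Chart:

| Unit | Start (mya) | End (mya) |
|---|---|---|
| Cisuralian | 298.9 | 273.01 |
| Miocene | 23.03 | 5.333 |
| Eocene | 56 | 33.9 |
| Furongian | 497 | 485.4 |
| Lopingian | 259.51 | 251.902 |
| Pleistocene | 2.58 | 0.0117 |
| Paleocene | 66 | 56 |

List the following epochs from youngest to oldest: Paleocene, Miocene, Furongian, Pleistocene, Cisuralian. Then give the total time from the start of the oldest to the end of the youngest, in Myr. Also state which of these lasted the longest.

Pleistocene → Miocene → Paleocene → Cisuralian → Furongian; total span 496.9883 Myr; longest is Cisuralian

From the excerpt: Paleocene 66–56; Miocene 23.03–5.333; Furongian 497–485.4; Pleistocene 2.58–0.0117; Cisuralian 298.9–273.01 (Ma).
Larger Ma is earlier, so the oldest is Furongian and the youngest is Pleistocene; youngest to oldest: Pleistocene, Miocene, Paleocene, Cisuralian, Furongian.
Oldest start 497 minus youngest end 0.0117 gives 496.9883 Myr overall.
Individual lengths (start − end): Cisuralian 25.89; Furongian 11.6; Miocene 17.697; Pleistocene 2.5683; Paleocene 10. The largest is Cisuralian at 25.89 Myr.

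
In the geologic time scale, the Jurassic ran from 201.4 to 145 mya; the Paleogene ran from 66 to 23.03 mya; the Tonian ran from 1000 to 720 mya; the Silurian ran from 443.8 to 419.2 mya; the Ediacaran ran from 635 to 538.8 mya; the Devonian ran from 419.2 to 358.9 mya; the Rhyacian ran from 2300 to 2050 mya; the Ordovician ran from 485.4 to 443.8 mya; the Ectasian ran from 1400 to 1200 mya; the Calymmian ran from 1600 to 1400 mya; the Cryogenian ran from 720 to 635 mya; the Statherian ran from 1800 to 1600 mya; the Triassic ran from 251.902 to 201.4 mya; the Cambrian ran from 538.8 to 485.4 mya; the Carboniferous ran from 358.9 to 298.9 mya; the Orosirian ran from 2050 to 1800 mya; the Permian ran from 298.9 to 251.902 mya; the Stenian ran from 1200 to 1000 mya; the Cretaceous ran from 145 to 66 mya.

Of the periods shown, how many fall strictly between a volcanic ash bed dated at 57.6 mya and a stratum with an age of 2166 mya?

The older date is 2166 Ma and the younger is 57.6 Ma.
Periods with start < 2166 and end > 57.6 Ma: Orosirian (2050–1800), Statherian (1800–1600), Calymmian (1600–1400), Ectasian (1400–1200), Stenian (1200–1000), Tonian (1000–720), Cryogenian (720–635), Ediacaran (635–538.8), Cambrian (538.8–485.4), Ordovician (485.4–443.8), Silurian (443.8–419.2), Devonian (419.2–358.9), Carboniferous (358.9–298.9), Permian (298.9–251.902), Triassic (251.902–201.4), Jurassic (201.4–145), Cretaceous (145–66).
That is 17 complete periods.

17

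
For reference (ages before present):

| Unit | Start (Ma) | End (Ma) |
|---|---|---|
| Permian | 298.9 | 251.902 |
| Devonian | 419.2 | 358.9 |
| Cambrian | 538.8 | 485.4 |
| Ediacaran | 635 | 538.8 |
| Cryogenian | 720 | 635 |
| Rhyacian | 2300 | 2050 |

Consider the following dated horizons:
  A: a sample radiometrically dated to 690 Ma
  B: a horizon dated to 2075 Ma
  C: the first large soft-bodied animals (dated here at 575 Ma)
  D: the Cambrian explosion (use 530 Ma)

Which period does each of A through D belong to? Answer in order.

Match each age against the start–end ranges in the excerpt: A = 690 Ma → Cryogenian (720–635); B = 2075 Ma → Rhyacian (2300–2050); C = 575 Ma → Ediacaran (635–538.8); D = 530 Ma → Cambrian (538.8–485.4).

A — Cryogenian; B — Rhyacian; C — Ediacaran; D — Cambrian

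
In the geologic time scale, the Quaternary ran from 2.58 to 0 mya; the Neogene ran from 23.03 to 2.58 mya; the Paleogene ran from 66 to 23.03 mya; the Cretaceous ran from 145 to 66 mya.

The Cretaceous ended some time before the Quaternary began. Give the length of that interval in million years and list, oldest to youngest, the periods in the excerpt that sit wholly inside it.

63.42 million years; Paleogene, Neogene

The Cretaceous closes at 66 Ma and the Quaternary opens at 2.58 Ma, so the interval is 66 − 2.58 = 63.42 Myr.
A period fits inside if it starts at or after 66 Ma and ends at or before 2.58 Ma; oldest first that gives Paleogene, Neogene.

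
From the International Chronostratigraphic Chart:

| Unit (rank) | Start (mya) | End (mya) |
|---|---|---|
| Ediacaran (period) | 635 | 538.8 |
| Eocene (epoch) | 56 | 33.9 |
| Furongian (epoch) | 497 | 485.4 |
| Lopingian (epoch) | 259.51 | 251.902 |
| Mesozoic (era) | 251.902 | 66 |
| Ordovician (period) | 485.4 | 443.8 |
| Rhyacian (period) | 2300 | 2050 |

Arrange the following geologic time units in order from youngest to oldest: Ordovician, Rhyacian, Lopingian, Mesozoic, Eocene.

Eocene, Mesozoic, Lopingian, Ordovician, Rhyacian

Sorting by start age (ascending Ma, since larger Ma = older): Eocene start 56, Mesozoic start 251.902, Lopingian start 259.51, Ordovician start 485.4, Rhyacian start 2300.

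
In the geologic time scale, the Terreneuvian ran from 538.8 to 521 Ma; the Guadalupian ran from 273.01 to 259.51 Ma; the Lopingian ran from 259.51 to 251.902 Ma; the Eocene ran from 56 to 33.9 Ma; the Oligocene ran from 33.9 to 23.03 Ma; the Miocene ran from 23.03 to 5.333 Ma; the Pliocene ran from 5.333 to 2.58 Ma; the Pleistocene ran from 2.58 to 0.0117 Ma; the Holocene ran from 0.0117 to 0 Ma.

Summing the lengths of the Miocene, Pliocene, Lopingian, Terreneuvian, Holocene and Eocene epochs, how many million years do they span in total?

67.9697 million years

Each duration: Miocene = 17.697; Pliocene = 2.753; Lopingian = 7.608; Terreneuvian = 17.8; Holocene = 0.0117; Eocene = 22.1.
Sum: 17.697 + 2.753 + 7.608 + 17.8 + 0.0117 + 22.1 = 67.9697 Myr.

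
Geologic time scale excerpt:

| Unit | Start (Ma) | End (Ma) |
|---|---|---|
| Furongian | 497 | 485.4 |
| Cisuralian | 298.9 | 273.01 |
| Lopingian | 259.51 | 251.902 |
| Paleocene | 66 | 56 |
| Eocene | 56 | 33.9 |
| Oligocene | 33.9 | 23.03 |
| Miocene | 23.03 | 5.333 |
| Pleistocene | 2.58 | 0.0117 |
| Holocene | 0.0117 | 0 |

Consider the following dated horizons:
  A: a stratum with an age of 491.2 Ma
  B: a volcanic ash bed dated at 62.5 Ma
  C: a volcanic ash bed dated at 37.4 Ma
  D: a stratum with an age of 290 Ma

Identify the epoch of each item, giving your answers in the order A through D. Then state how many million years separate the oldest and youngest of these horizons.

A — Furongian; B — Paleocene; C — Eocene; D — Cisuralian; span 453.8 million years

A: 491.2 Ma lies in 497–485.4 Ma, so Furongian.
B: 62.5 Ma lies in 66–56 Ma, so Paleocene.
C: 37.4 Ma lies in 56–33.9 Ma, so Eocene.
D: 290 Ma lies in 298.9–273.01 Ma, so Cisuralian.
Oldest = 491.2 Ma, youngest = 37.4 Ma → span 453.8 Myr.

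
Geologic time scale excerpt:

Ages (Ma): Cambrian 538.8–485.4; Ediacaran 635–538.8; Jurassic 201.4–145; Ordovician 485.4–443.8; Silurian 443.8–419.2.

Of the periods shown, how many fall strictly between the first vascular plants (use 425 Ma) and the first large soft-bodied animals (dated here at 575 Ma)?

The older date is 575 Ma and the younger is 425 Ma.
Periods with start < 575 and end > 425 Ma: Cambrian (538.8–485.4), Ordovician (485.4–443.8).
That is 2 complete periods.

2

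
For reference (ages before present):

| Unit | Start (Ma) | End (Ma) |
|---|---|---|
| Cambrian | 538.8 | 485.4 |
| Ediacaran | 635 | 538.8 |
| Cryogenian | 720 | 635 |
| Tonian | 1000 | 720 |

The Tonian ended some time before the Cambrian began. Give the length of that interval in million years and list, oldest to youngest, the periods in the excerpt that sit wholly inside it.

End of Tonian = 720 Ma; start of Cambrian = 538.8 Ma.
Gap = 720 − 538.8 = 181.2 Myr.
Periods wholly inside 720–538.8 Ma: Cryogenian (720–635), Ediacaran (635–538.8).

181.2 million years; Cryogenian, Ediacaran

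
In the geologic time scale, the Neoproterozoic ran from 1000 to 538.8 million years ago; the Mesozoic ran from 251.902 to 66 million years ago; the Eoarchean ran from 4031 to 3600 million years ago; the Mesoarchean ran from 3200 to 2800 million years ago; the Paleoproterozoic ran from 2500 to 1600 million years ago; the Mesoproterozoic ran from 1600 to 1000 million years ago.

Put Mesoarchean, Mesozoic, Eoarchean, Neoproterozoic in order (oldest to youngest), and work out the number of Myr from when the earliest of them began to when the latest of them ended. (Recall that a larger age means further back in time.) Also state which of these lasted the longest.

From the excerpt: Mesoarchean 3200–2800; Mesozoic 251.902–66; Eoarchean 4031–3600; Neoproterozoic 1000–538.8 (Ma).
Larger Ma is earlier, so the oldest is Eoarchean and the youngest is Mesozoic; oldest to youngest: Eoarchean, Mesoarchean, Neoproterozoic, Mesozoic.
Oldest start 4031 minus youngest end 66 gives 3965 Myr overall.
Individual lengths (start − end): Mesoarchean 400; Eoarchean 431; Mesozoic 185.902; Neoproterozoic 461.2. The largest is Neoproterozoic at 461.2 Myr.

Eoarchean → Mesoarchean → Neoproterozoic → Mesozoic; total span 3965 Myr; longest is Neoproterozoic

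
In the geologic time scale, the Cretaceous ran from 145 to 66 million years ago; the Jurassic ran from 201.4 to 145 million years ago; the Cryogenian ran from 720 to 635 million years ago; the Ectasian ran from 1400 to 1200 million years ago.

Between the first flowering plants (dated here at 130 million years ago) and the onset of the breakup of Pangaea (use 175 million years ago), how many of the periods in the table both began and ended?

Checking each listed span, none has both start < 175 Ma and end > 130 Ma — every period straddles one of the two dates or lies outside them — so the count is 0.

0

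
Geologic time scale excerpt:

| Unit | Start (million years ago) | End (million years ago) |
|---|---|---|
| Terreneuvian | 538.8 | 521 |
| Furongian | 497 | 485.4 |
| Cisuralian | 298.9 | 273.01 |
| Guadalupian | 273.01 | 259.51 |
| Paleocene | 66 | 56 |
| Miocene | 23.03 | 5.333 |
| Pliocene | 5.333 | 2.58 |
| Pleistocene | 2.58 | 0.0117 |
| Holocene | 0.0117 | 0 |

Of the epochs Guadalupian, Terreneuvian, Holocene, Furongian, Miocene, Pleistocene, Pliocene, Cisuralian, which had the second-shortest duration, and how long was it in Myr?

Pleistocene, 2.5683 million years

Durations: Guadalupian 13.5; Terreneuvian 17.8; Holocene 0.0117; Furongian 11.6; Miocene 17.697; Pleistocene 2.5683; Pliocene 2.753; Cisuralian 25.89 Myr.
Sorted shortest-first: Holocene (0.0117), Pleistocene (2.5683), Pliocene (2.753), Furongian (11.6), Guadalupian (13.5), Miocene (17.697), Terreneuvian (17.8), Cisuralian (25.89).
The second shortest is Pleistocene at 2.5683 Myr.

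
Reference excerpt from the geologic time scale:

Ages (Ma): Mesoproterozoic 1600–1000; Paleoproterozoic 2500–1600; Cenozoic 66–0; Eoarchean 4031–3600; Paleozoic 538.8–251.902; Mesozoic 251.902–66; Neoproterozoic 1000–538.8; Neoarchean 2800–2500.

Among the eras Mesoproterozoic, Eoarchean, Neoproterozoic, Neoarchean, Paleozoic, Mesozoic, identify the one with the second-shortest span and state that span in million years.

Durations: Mesoproterozoic 600; Eoarchean 431; Neoproterozoic 461.2; Neoarchean 300; Paleozoic 286.898; Mesozoic 185.902 Myr.
Sorted shortest-first: Mesozoic (185.902), Paleozoic (286.898), Neoarchean (300), Eoarchean (431), Neoproterozoic (461.2), Mesoproterozoic (600).
The second shortest is Paleozoic at 286.898 Myr.

Paleozoic, 286.898 million years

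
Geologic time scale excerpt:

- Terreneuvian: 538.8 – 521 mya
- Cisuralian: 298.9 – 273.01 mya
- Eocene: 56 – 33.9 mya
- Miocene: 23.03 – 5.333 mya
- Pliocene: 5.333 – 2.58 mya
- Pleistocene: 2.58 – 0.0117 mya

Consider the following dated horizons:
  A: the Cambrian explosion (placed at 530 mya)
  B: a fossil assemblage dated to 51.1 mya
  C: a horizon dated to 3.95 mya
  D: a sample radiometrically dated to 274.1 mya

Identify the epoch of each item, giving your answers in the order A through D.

Match each age against the start–end ranges in the excerpt: A = 530 Ma → Terreneuvian (538.8–521); B = 51.1 Ma → Eocene (56–33.9); C = 3.95 Ma → Pliocene (5.333–2.58); D = 274.1 Ma → Cisuralian (298.9–273.01).

A — Terreneuvian; B — Eocene; C — Pliocene; D — Cisuralian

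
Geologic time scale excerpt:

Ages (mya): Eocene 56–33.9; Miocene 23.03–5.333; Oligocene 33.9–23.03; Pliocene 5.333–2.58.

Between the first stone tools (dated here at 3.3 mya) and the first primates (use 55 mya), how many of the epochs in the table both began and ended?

2

The older date is 55 Ma and the younger is 3.3 Ma.
Epochs with start < 55 and end > 3.3 Ma: Oligocene (33.9–23.03), Miocene (23.03–5.333).
That is 2 complete epochs.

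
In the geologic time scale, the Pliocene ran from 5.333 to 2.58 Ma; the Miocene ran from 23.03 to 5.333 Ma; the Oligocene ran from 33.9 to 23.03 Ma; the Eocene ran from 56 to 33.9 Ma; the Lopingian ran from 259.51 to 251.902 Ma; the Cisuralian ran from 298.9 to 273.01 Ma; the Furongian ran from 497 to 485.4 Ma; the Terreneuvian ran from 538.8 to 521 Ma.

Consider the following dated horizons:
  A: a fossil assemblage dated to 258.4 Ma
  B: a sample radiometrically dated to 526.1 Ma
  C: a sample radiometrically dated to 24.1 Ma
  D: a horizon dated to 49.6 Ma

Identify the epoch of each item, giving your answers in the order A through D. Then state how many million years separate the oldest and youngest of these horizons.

A — Lopingian; B — Terreneuvian; C — Oligocene; D — Eocene; span 502 million years

Match each age against the start–end ranges in the excerpt: A = 258.4 Ma → Lopingian (259.51–251.902); B = 526.1 Ma → Terreneuvian (538.8–521); C = 24.1 Ma → Oligocene (33.9–23.03); D = 49.6 Ma → Eocene (56–33.9).
The largest age is 526.1 Ma and the smallest is 24.1 Ma; their difference is 502 Myr.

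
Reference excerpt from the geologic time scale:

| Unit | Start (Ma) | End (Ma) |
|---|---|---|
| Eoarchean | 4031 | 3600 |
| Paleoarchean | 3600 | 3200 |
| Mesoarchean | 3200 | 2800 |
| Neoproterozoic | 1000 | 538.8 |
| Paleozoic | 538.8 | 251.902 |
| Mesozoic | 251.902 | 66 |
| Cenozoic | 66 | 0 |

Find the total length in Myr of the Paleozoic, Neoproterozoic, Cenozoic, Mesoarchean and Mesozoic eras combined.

1400 million years

Each duration: Paleozoic = 286.898; Neoproterozoic = 461.2; Cenozoic = 66; Mesoarchean = 400; Mesozoic = 185.902.
Sum: 286.898 + 461.2 + 66 + 400 + 185.902 = 1400 Myr.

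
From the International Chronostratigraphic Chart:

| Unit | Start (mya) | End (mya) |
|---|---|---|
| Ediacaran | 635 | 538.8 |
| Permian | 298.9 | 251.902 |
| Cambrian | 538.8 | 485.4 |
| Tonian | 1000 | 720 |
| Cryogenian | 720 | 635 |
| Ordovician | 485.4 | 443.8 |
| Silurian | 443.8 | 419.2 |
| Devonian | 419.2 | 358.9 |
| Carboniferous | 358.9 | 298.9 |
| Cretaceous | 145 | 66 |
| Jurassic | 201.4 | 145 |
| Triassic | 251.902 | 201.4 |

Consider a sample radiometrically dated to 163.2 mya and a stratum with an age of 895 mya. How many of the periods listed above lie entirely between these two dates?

The older date is 895 Ma and the younger is 163.2 Ma.
Periods with start < 895 and end > 163.2 Ma: Cryogenian (720–635), Ediacaran (635–538.8), Cambrian (538.8–485.4), Ordovician (485.4–443.8), Silurian (443.8–419.2), Devonian (419.2–358.9), Carboniferous (358.9–298.9), Permian (298.9–251.902), Triassic (251.902–201.4).
That is 9 complete periods.

9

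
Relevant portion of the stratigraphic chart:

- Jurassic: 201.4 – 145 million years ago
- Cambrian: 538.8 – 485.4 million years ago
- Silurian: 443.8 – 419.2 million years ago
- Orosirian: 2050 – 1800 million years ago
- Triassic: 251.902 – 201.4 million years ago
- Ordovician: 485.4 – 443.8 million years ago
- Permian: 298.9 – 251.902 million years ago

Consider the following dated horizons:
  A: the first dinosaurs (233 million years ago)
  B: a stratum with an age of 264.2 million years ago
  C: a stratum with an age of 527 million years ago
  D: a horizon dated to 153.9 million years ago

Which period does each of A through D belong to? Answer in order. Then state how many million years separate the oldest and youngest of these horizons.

A — Triassic; B — Permian; C — Cambrian; D — Jurassic; span 373.1 million years

Match each age against the start–end ranges in the excerpt: A = 233 Ma → Triassic (251.902–201.4); B = 264.2 Ma → Permian (298.9–251.902); C = 527 Ma → Cambrian (538.8–485.4); D = 153.9 Ma → Jurassic (201.4–145).
The largest age is 527 Ma and the smallest is 153.9 Ma; their difference is 373.1 Myr.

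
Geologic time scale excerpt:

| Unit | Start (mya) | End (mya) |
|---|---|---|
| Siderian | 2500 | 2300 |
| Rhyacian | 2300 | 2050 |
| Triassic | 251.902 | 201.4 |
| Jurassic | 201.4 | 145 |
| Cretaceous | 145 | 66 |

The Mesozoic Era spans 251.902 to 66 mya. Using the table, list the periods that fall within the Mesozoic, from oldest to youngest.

Periods with both bounds inside 251.902–66 Ma: Triassic (251.902–201.4), Jurassic (201.4–145), Cretaceous (145–66).

Triassic, Jurassic, Cretaceous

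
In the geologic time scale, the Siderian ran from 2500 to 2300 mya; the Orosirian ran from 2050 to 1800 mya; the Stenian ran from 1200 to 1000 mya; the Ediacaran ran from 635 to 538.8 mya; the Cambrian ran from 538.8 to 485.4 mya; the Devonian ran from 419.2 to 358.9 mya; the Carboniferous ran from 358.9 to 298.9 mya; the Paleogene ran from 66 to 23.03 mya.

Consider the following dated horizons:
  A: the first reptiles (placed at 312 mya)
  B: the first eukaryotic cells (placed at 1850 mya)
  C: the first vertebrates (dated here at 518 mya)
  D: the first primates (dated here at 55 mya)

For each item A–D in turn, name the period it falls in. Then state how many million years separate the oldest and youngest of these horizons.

Match each age against the start–end ranges in the excerpt: A = 312 Ma → Carboniferous (358.9–298.9); B = 1850 Ma → Orosirian (2050–1800); C = 518 Ma → Cambrian (538.8–485.4); D = 55 Ma → Paleogene (66–23.03).
The largest age is 1850 Ma and the smallest is 55 Ma; their difference is 1795 Myr.

A — Carboniferous; B — Orosirian; C — Cambrian; D — Paleogene; span 1795 million years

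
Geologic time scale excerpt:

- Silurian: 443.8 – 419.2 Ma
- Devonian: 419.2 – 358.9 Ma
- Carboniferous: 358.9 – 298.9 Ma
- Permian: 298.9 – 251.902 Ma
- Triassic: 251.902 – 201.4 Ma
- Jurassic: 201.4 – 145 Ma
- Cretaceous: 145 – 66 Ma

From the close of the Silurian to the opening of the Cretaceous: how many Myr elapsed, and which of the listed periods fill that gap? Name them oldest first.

End of Silurian = 419.2 Ma; start of Cretaceous = 145 Ma.
Gap = 419.2 − 145 = 274.2 Myr.
Periods wholly inside 419.2–145 Ma: Devonian (419.2–358.9), Carboniferous (358.9–298.9), Permian (298.9–251.902), Triassic (251.902–201.4), Jurassic (201.4–145).

274.2 million years; Devonian, Carboniferous, Permian, Triassic, Jurassic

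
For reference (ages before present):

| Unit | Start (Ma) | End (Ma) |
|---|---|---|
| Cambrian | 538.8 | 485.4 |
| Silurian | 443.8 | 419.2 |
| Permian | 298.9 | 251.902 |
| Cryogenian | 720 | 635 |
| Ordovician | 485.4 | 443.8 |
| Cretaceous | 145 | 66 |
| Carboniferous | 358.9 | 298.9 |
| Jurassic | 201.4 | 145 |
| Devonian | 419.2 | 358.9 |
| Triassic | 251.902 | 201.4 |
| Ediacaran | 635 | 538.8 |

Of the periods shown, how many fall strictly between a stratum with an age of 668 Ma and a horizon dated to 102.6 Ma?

668 Ma sits inside the Cryogenian (720–635) and 102.6 Ma inside the Cretaceous (145–66); neither of those is wholly between the two dates.
The listed periods lying completely between them are Ediacaran, Cambrian, Ordovician, Silurian, Devonian, Carboniferous, Permian, Triassic, Jurassic — 9 in all.

9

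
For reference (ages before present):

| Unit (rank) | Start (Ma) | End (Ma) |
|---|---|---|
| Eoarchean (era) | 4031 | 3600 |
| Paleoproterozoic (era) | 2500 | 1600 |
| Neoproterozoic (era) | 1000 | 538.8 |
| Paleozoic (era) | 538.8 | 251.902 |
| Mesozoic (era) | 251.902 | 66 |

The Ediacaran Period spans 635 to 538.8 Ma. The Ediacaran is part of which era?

Neoproterozoic

The Ediacaran (635–538.8 Ma) lies entirely within 1000–538.8 Ma, the Neoproterozoic Era.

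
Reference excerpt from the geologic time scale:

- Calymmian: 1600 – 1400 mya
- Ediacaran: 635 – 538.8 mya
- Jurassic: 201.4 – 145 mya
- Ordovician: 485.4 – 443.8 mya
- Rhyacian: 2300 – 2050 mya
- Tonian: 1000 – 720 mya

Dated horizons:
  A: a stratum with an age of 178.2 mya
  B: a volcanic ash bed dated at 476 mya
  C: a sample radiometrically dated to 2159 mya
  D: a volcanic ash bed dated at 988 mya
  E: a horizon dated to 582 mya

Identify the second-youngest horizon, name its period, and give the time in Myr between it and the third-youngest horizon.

Sorted youngest-first by Ma: A (178.2), B (476), E (582), D (988), C (2159).
The second youngest is B at 476 Ma, which lies in 485.4–443.8 Ma: the Ordovician.
The third youngest is E at 582 Ma; separation = |476 − 582| = 106 Myr.

B, in the Ordovician; 106 million years to E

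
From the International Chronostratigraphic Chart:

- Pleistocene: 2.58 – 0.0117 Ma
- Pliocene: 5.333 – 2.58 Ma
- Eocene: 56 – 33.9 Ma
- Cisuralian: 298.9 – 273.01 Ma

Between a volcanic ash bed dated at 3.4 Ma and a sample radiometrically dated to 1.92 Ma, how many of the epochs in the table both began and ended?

Checking each listed span, none has both start < 3.4 Ma and end > 1.92 Ma — every epoch straddles one of the two dates or lies outside them — so the count is 0.

0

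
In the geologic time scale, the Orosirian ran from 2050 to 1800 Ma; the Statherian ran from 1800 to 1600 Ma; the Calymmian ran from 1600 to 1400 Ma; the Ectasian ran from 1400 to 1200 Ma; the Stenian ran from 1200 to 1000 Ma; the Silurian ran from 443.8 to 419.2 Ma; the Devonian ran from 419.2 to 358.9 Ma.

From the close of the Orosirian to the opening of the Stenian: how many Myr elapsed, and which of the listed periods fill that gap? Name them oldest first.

End of Orosirian = 1800 Ma; start of Stenian = 1200 Ma.
Gap = 1800 − 1200 = 600 Myr.
Periods wholly inside 1800–1200 Ma: Statherian (1800–1600), Calymmian (1600–1400), Ectasian (1400–1200).

600 million years; Statherian, Calymmian, Ectasian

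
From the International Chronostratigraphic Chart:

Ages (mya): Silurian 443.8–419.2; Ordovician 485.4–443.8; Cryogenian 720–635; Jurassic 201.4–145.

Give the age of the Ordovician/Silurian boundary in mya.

443.8 mya

The Ordovician ends and the Silurian begins at 443.8 mya.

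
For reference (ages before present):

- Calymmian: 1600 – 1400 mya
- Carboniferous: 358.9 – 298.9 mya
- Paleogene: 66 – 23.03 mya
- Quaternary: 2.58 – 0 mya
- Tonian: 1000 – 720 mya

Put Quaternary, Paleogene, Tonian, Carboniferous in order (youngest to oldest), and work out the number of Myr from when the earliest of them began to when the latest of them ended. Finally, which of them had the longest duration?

Start ages (Ma): Tonian 1000, Carboniferous 358.9, Paleogene 66, Quaternary 2.58.
Ordered youngest to oldest: Quaternary, Paleogene, Carboniferous, Tonian.
Span = 1000 − 0 = 1000 Myr.
Durations: Carboniferous 60, Quaternary 2.58, Tonian 280, Paleogene 42.97 → longest is Tonian (280 Myr).

Quaternary, Paleogene, Carboniferous, Tonian; total span 1000 Myr; longest is Tonian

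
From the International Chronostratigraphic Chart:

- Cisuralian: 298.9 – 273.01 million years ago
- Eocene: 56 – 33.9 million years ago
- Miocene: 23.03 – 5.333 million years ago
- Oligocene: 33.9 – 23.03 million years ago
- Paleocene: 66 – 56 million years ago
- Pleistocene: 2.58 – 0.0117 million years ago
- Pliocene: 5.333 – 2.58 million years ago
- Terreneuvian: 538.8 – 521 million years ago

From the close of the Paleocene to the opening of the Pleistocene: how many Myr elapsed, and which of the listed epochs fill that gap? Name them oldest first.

The Paleocene closes at 56 Ma and the Pleistocene opens at 2.58 Ma, so the interval is 56 − 2.58 = 53.42 Myr.
An epoch fits inside if it starts at or after 56 Ma and ends at or before 2.58 Ma; oldest first that gives Eocene, Oligocene, Miocene, Pliocene.

53.42 million years; Eocene, Oligocene, Miocene, Pliocene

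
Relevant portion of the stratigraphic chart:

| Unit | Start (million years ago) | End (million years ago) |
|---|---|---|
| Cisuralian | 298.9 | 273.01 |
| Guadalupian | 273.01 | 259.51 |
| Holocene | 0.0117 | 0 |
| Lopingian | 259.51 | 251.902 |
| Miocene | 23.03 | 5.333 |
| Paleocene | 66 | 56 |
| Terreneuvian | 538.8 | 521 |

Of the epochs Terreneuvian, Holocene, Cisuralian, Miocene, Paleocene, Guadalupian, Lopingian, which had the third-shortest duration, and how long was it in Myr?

Paleocene, 10 million years

Start − end for each: Terreneuvian 538.8 − 521 = 17.8; Holocene 0.0117 − 0 = 0.0117; Cisuralian 298.9 − 273.01 = 25.89; Miocene 23.03 − 5.333 = 17.697; Paleocene 66 − 56 = 10; Guadalupian 273.01 − 259.51 = 13.5; Lopingian 259.51 − 251.902 = 7.608.
Ranking these from shortest: Holocene < Lopingian < Paleocene < Guadalupian < Miocene < Terreneuvian < Cisuralian.
Position 3 in that ranking is Paleocene, which lasted 10 Myr.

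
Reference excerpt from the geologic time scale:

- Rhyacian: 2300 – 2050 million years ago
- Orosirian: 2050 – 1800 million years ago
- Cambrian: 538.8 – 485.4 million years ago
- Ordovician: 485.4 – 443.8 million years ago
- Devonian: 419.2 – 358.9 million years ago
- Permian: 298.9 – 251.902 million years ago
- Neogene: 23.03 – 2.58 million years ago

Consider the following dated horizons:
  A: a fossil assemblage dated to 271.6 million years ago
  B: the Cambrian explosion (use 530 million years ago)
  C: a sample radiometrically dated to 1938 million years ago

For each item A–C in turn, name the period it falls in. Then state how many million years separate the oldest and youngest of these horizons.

A — Permian; B — Cambrian; C — Orosirian; span 1666.4 million years

Match each age against the start–end ranges in the excerpt: A = 271.6 Ma → Permian (298.9–251.902); B = 530 Ma → Cambrian (538.8–485.4); C = 1938 Ma → Orosirian (2050–1800).
The largest age is 1938 Ma and the smallest is 271.6 Ma; their difference is 1666.4 Myr.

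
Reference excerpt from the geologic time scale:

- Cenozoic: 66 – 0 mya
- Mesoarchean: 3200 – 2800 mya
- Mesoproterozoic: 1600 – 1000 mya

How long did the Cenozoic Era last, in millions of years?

66 − 0 = 66 million years.

66 million years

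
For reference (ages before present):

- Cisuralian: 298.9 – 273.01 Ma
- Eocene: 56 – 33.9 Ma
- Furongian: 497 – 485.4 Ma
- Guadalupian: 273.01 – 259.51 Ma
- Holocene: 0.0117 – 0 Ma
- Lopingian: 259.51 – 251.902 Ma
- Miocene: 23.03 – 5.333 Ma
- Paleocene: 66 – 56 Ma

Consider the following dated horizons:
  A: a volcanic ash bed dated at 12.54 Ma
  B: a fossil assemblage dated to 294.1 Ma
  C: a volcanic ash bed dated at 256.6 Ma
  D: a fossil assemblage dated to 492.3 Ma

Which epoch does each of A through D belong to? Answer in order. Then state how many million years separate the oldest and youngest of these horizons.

A: 12.54 Ma lies in 23.03–5.333 Ma, so Miocene.
B: 294.1 Ma lies in 298.9–273.01 Ma, so Cisuralian.
C: 256.6 Ma lies in 259.51–251.902 Ma, so Lopingian.
D: 492.3 Ma lies in 497–485.4 Ma, so Furongian.
Oldest = 492.3 Ma, youngest = 12.54 Ma → span 479.76 Myr.

A — Miocene; B — Cisuralian; C — Lopingian; D — Furongian; span 479.76 million years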